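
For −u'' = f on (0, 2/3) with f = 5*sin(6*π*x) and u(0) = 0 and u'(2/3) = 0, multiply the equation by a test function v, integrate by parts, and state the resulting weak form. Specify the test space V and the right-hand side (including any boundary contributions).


V = {v ∈ H^1(0, 2/3) : v(0) = 0} (test functions vanish at x = 0 where u is specified); weak form: ∫_0^2/3 u'v' dx = ∫_0^2/3 (5*sin(6*π*x)) v dx for all v ∈ V.

Multiply both sides by a test function v and integrate from 0 to 2/3:
  ∫_0^2/3 −u''(x) v(x) dx = ∫_0^2/3 f(x) v(x) dx.
Integrate the LHS by parts once:
  ∫_0^2/3 −u'' v dx = −[u'(x) v(x)]_0^2/3 + ∫_0^2/3 u'(x) v'(x) dx.
Thus ∫_0^2/3 u'(x) v'(x) dx = ∫_0^2/3 f(x) v(x) dx + [u'(x) v(x)]_0^2/3.
Choose V so that boundary terms are either known or forced to vanish.
Mixed BC: u(0) = 0 (Dirichlet) and u'(2/3) = 0 (Neumann). Define V = {v ∈ H^1(0, 2/3) : v(0) = 0}. Then [u' v]_0^2/3 = u'(2/3)·v(2/3) − u'(0)·0 = 0.
Weak formulation: find u (satisfying any essential BC) such that ∫_0^2/3 u'(x) v'(x) dx = ∫_0^2/3 f v dx for all v ∈ V (Dirichlet at 0 absorbed into V; the Neumann datum at x = 2/3 is zero, so no boundary term remains).
Substituting f(x) = 5*sin(6*π*x), the right-hand side is ∫_0^2/3 (5*sin(6*π*x)) v dx.


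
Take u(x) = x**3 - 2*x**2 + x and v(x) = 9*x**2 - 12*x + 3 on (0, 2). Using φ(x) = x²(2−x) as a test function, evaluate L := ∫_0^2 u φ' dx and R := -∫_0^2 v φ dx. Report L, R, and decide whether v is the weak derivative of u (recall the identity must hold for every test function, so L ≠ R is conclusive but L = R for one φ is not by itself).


LHS = -4/3, RHS = -4. No, v is not the weak derivative of u.

u(x) = x**3 - 2*x**2 + x, classical derivative u'(x) = 3*x**2 - 4*x + 1.
φ(x) = x²(2−x), so φ'(x) = x*(4 - 3*x).
Note φ(0) = φ(2) = 0, so the boundary term u·φ vanishes.
LHS = ∫_0^2 u(x) φ'(x) dx = ∫_0^2 (-3*x^5 + 10*x^4 - 11*x^3 + 4*x^2) dx. Term by term:
  ∫_0^2 -3*x^5 dx = -32;  ∫_0^2 10*x^4 dx = 64;  ∫_0^2 -11*x^3 dx = -44;
  ∫_0^2 4*x^2 dx = 32/3.
Sum: -32 + 64 − 44 + 32/3 = -4/3.
So LHS = -4/3.
∫_0^2 v(x) φ(x) dx = ∫_0^2 (-9*x^5 + 30*x^4 - 27*x^3 + 6*x^2) dx. Term by term:
  ∫_0^2 -9*x^5 dx = -96;  ∫_0^2 30*x^4 dx = 192;  ∫_0^2 -27*x^3 dx = -108;
  ∫_0^2 6*x^2 dx = 16.
Sum: -96 + 192 − 108 + 16 = 4.
So RHS = -∫_0^2 v(x) φ(x) dx = -4.
LHS − RHS = 8/3 ≠ 0, so the identity fails.
(For a valid weak derivative the identity must hold for EVERY test function, in particular this one. The failure shows v is NOT the weak derivative of u.)
Correct weak derivative would be u'(x) = 3*x**2 - 4*x + 1.


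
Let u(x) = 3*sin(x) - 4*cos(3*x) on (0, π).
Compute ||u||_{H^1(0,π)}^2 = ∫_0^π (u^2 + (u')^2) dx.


||u||_{H^1(0,π)}^2 = 89*π

u'(x) = 12*sin(3*x) + 3*cos(x).
Expand u² and (u')² and integrate term by term on (0, π), using: for integers n ≥ 1, ∫_0^π sin²(nx) dx = ∫_0^π cos²(nx) dx = π/2; for n ≠ n', ∫_0^π sin(nx)sin(n'x) dx = ∫_0^π cos(nx)cos(n'x) dx = 0; and by product-to-sum, ∫_0^π sin(nx)cos(n'x) dx = ½∫_0^π [sin((n+n')x) + sin((n−n')x)] dx, which is 0 when n+n' is even and 2n/(n²−n'²) when n+n' is odd (it need not vanish on (0, π)).
  u² squared terms: (-4)²·∫cos(3x)² dx = 16·π/2 = 8*π;  (3)²·∫sin(x)² dx = 9·π/2 = 9*π/2.
  u² cross terms: 2·(-4)·(3)·∫cos(3x)·sin(x) dx = -24·(0) = 0.
  So ∫_0^π u² dx = 8*π + 9*π/2 + 0 = 25*π/2.
  (u')² squared terms: (3)²·∫cos(x)² dx = 9·π/2 = 9*π/2;  (12)²·∫sin(3x)² dx = 144·π/2 = 72*π.
  (u')² cross terms: 2·(3)·(12)·∫cos(x)·sin(3x) dx = 72·(0) = 0.
  So ∫_0^π (u')² dx = 9*π/2 + 72*π + 0 = 153*π/2.
||u||_{H^1}^2 = (25*π/2) + (153*π/2) = 89*π.


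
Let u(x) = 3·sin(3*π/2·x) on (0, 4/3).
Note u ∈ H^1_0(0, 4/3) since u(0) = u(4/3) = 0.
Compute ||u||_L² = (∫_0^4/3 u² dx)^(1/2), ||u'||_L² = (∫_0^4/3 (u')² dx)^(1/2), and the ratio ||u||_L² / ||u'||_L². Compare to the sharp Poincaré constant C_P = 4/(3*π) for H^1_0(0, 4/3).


||u||_L² / ||u'||_L² = 2/(3*π) < C_P = 4/(3*π).

u(x) = 3·sin(3*π/2·x), so u'(x) = 9*π*cos(3*π*x/2)/2.
Writing u(x) = A·sin(kπx/L) with A = 3 and k = 2, use ∫_0^L sin²(kπx/L) dx = L/2 and ∫_0^L cos²(kπx/L) dx = L/2.
u² = 9·sin²(3*π/2·x) and (u')² = 81*π^2/4·cos²(3*π/2·x), and each of sin², cos² integrates to L/2 = 2/3 over (0, 4/3).
∫_0^4/3 u² dx = 6, so ||u||_L² = sqrt(6).
∫_0^4/3 (u')² dx = 27*π^2/2, so ||u'||_L² = 3*sqrt(6)*π/2.
Ratio ||u||_L² / ||u'||_L² = 2/(3*π).
Sharp Poincaré constant on H^1_0(0, 4/3) is C_P = L/π = 4/(3*π), achieved by sin(3*π/4·x).
This is the k = 2 harmonic; the ratio L/(kπ) is strictly less than C_P = L/π, consistent with the sharp inequality ||u||_L² ≤ C_P ||u'||_L².


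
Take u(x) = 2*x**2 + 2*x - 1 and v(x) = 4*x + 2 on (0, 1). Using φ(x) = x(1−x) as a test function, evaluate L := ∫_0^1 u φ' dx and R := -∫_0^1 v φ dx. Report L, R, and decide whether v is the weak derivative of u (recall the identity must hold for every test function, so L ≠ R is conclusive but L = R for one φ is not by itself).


LHS = -2/3, RHS = -2/3. Yes, v = u' weakly.

u(x) = 2*x**2 + 2*x - 1, classical derivative u'(x) = 4*x + 2.
φ(x) = x(1−x), so φ'(x) = 1 - 2*x.
Note φ(0) = φ(1) = 0, so the boundary term u·φ vanishes.
LHS = ∫_0^1 u(x) φ'(x) dx = ∫_0^1 (-4*x^3 - 2*x^2 + 4*x - 1) dx. Term by term:
  ∫_0^1 -4*x^3 dx = -1;  ∫_0^1 -2*x^2 dx = -2/3;  ∫_0^1 4*x dx = 2;
  ∫_0^1 -1 dx = -1.
Sum: -1 − 2/3 + 2 − 1 = -2/3.
So LHS = -2/3.
∫_0^1 v(x) φ(x) dx = ∫_0^1 (-4*x^3 + 2*x^2 + 2*x) dx. Term by term:
  ∫_0^1 -4*x^3 dx = -1;  ∫_0^1 2*x^2 dx = 2/3;  ∫_0^1 2*x dx = 1.
Sum: -1 + 2/3 + 1 = 2/3.
So RHS = -∫_0^1 v(x) φ(x) dx = -2/3.
LHS = RHS, so the identity holds for this test φ.
Moreover u is smooth here and v(x) = u'(x) = 4*x + 2 pointwise, so the identity holds for every test function. Hence v is the weak derivative of u.


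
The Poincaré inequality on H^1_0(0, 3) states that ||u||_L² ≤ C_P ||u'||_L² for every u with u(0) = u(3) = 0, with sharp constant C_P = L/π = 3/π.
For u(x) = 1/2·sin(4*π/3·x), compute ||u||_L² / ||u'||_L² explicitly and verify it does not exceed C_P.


||u||_L² / ||u'||_L² = 3/(4*π) < C_P = 3/π.

u(x) = 1/2·sin(4*π/3·x), so u'(x) = 2*π*cos(4*π*x/3)/3.
Writing u(x) = A·sin(kπx/L) with A = 1/2 and k = 4, use ∫_0^L sin²(kπx/L) dx = L/2 and ∫_0^L cos²(kπx/L) dx = L/2.
u² = 1/4·sin²(4*π/3·x) and (u')² = 4*π^2/9·cos²(4*π/3·x), and each of sin², cos² integrates to L/2 = 3/2 over (0, 3).
∫_0^3 u² dx = 3/8, so ||u||_L² = sqrt(6)/4.
∫_0^3 (u')² dx = 2*π^2/3, so ||u'||_L² = sqrt(6)*π/3.
Ratio ||u||_L² / ||u'||_L² = 3/(4*π).
Sharp Poincaré constant on H^1_0(0, 3) is C_P = L/π = 3/π, achieved by sin(π/3·x).
This is the k = 4 harmonic; the ratio L/(kπ) is strictly less than C_P = L/π, consistent with the sharp inequality ||u||_L² ≤ C_P ||u'||_L².


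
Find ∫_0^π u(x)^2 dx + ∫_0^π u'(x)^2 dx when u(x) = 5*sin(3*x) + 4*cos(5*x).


||u||_{H^1(0,π)}^2 = 333*π

u'(x) = -20*sin(5*x) + 15*cos(3*x).
Expand u² and (u')² and integrate term by term on (0, π), using: for integers n ≥ 1, ∫_0^π sin²(nx) dx = ∫_0^π cos²(nx) dx = π/2; for n ≠ n', ∫_0^π sin(nx)sin(n'x) dx = ∫_0^π cos(nx)cos(n'x) dx = 0; and by product-to-sum, ∫_0^π sin(nx)cos(n'x) dx = ½∫_0^π [sin((n+n')x) + sin((n−n')x)] dx, which is 0 when n+n' is even and 2n/(n²−n'²) when n+n' is odd (it need not vanish on (0, π)).
  u² squared terms: (4)²·∫cos(5x)² dx = 16·π/2 = 8*π;  (5)²·∫sin(3x)² dx = 25·π/2 = 25*π/2.
  u² cross terms: 2·(4)·(5)·∫cos(5x)·sin(3x) dx = 40·(0) = 0.
  So ∫_0^π u² dx = 8*π + 25*π/2 + 0 = 41*π/2.
  (u')² squared terms: (-20)²·∫sin(5x)² dx = 400·π/2 = 200*π;  (15)²·∫cos(3x)² dx = 225·π/2 = 225*π/2.
  (u')² cross terms: 2·(-20)·(15)·∫sin(5x)·cos(3x) dx = -600·(0) = 0.
  So ∫_0^π (u')² dx = 200*π + 225*π/2 + 0 = 625*π/2.
||u||_{H^1}^2 = (41*π/2) + (625*π/2) = 333*π.


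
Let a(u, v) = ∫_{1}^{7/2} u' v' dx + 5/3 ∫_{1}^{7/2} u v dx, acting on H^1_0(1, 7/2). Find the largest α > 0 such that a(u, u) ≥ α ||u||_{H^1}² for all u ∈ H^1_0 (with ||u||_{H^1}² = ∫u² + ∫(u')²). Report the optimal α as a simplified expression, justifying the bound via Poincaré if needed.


α = 1

Coercivity of a(·,·) on H^1_0(1, 7/2) means a(u, u) ≥ α ||u||_{H^1}² for every u ∈ H^1_0.
The interval has length L = 5/2, and Poincaré/coercivity depend only on L. Here a(u, u) = ∫(u')² + (5/3)·∫u².
Here c = 5/3 ≥ 1, so a(u,u) = ∫(u')² + c∫u² ≥ ∫(u')² + ∫u² = ||u||_{H^1}², i.e. α = 1 works. No larger α is possible: a(u,u) ≥ α||u||_{H^1}² means (1−α)∫(u')² ≥ (α−c)∫u², and for the modes u_n = sin(nπ(x−x₀)/L) (x₀ the left endpoint) one has ∫u_n²/∫(u_n')² = (L/(nπ))² → 0, so a(u_n,u_n)/||u_n||_{H^1}² → 1. Hence the optimal constant is α = 1.
Therefore α = 1.


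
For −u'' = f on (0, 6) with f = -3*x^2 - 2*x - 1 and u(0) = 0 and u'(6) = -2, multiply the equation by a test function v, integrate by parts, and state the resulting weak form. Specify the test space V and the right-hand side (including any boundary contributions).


V = {v ∈ H^1(0, 6) : v(0) = 0} (test functions vanish at x = 0 where u is specified); weak form: ∫_0^6 u'v' dx = ∫_0^6 (-3*x^2 - 2*x - 1) v dx − 2·v(6) for all v ∈ V.

Multiply both sides by a test function v and integrate from 0 to 6:
  ∫_0^6 −u''(x) v(x) dx = ∫_0^6 f(x) v(x) dx.
Integrate the LHS by parts once:
  ∫_0^6 −u'' v dx = −[u'(x) v(x)]_0^6 + ∫_0^6 u'(x) v'(x) dx.
Thus ∫_0^6 u'(x) v'(x) dx = ∫_0^6 f(x) v(x) dx + [u'(x) v(x)]_0^6.
Choose V so that boundary terms are either known or forced to vanish.
Mixed BC: u(0) = 0 (Dirichlet) and u'(6) = -2 (Neumann). Define V = {v ∈ H^1(0, 6) : v(0) = 0}. Then [u' v]_0^6 = u'(6)·v(6) − u'(0)·0 = − 2·v(6).
Weak formulation: find u (satisfying any essential BC) such that ∫_0^6 u'(x) v'(x) dx = ∫_0^6 f v dx − 2·v(6) for all v ∈ V (Dirichlet at 0 absorbed into V; Neumann datum at x = 6 contributes the boundary term).
Substituting f(x) = -3*x^2 - 2*x - 1, the right-hand side is ∫_0^6 (-3*x^2 - 2*x - 1) v dx − 2·v(6).


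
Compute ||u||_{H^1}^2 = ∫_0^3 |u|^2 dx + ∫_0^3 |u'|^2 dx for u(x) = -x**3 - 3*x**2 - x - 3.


||u||_{H^1}^2 = 25518/7

The H^1 norm (squared) on an interval (0, L) is
  ||u||_{H^1}^2 = ∫_0^L u(x)^2 dx + ∫_0^L u'(x)^2 dx.
Compute u'(x) = -3*x**2 - 6*x - 1.
Then u(x)^2 = x**6 + 6*x**5 + 11*x**4 + 12*x**3 + 19*x**2 + 6*x + 9 and u'(x)^2 = 9*x**4 + 36*x**3 + 42*x**2 + 12*x + 1.
Integrate each monomial from 0 to 3 using ∫_0^3 c·x^n dx = c·3^(n+1)/(n+1):
  ∫_0^3 u(x)^2 dx = ∫_0^3 (x^6 + 6*x^5 + 11*x^4 + 12*x^3 + 19*x^2 + 6*x + 9) dx. Term by term:
    ∫_0^3 x^6 dx = 2187/7;  ∫_0^3 6*x^5 dx = 729;  ∫_0^3 11*x^4 dx = 2673/5;
    ∫_0^3 12*x^3 dx = 243;  ∫_0^3 19*x^2 dx = 171;  ∫_0^3 6*x dx = 27;
    ∫_0^3 9 dx = 27.
  Sum: 2187/7 + 729 + 2673/5 + 243 + 171 + 27 + 27 = 71541/35.
  ∫_0^3 u'(x)^2 dx = ∫_0^3 (9*x^4 + 36*x^3 + 42*x^2 + 12*x + 1) dx. Term by term:
    ∫_0^3 9*x^4 dx = 2187/5;  ∫_0^3 36*x^3 dx = 729;  ∫_0^3 42*x^2 dx = 378;
    ∫_0^3 12*x dx = 54;  ∫_0^3 1 dx = 3.
  Sum: 2187/5 + 729 + 378 + 54 + 3 = 8007/5.
Adding: ||u||_{H^1}^2 = 71541/35 + 8007/5 = 25518/7.


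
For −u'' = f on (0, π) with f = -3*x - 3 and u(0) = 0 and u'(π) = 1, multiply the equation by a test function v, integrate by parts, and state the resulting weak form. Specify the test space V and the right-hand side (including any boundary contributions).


V = {v ∈ H^1(0, π) : v(0) = 0} (test functions vanish at x = 0 where u is specified); weak form: ∫_0^π u'v' dx = ∫_0^π (-3*x - 3) v dx + v(π) for all v ∈ V.

Multiply both sides by a test function v and integrate from 0 to π:
  ∫_0^π −u''(x) v(x) dx = ∫_0^π f(x) v(x) dx.
Integrate the LHS by parts once:
  ∫_0^π −u'' v dx = −[u'(x) v(x)]_0^π + ∫_0^π u'(x) v'(x) dx.
Thus ∫_0^π u'(x) v'(x) dx = ∫_0^π f(x) v(x) dx + [u'(x) v(x)]_0^π.
Choose V so that boundary terms are either known or forced to vanish.
Mixed BC: u(0) = 0 (Dirichlet) and u'(π) = 1 (Neumann). Define V = {v ∈ H^1(0, π) : v(0) = 0}. Then [u' v]_0^π = u'(π)·v(π) − u'(0)·0 = v(π).
Weak formulation: find u (satisfying any essential BC) such that ∫_0^π u'(x) v'(x) dx = ∫_0^π f v dx + v(π) for all v ∈ V (Dirichlet at 0 absorbed into V; Neumann datum at x = π contributes the boundary term).
Substituting f(x) = -3*x - 3, the right-hand side is ∫_0^π (-3*x - 3) v dx + v(π).


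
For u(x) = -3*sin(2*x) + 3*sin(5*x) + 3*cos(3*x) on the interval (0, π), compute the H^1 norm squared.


||u||_{H^1(0,π)}^2 = 144 + 369*π/2

u'(x) = -9*sin(3*x) - 6*cos(2*x) + 15*cos(5*x).
Expand u² and (u')² and integrate term by term on (0, π), using: for integers n ≥ 1, ∫_0^π sin²(nx) dx = ∫_0^π cos²(nx) dx = π/2; for n ≠ n', ∫_0^π sin(nx)sin(n'x) dx = ∫_0^π cos(nx)cos(n'x) dx = 0; and by product-to-sum, ∫_0^π sin(nx)cos(n'x) dx = ½∫_0^π [sin((n+n')x) + sin((n−n')x)] dx, which is 0 when n+n' is even and 2n/(n²−n'²) when n+n' is odd (it need not vanish on (0, π)).
  u² squared terms: (-3)²·∫sin(2x)² dx = 9·π/2 = 9*π/2;  (3)²·∫cos(3x)² dx = 9·π/2 = 9*π/2;  (3)²·∫sin(5x)² dx = 9·π/2 = 9*π/2.
  u² cross terms: 2·(-3)·(3)·∫sin(2x)·cos(3x) dx = -18·(-4/5) = 72/5;  2·(-3)·(3)·∫sin(2x)·sin(5x) dx = -18·(0) = 0;  2·(3)·(3)·∫cos(3x)·sin(5x) dx = 18·(0) = 0.
  So ∫_0^π u² dx = 9*π/2 + 9*π/2 + 9*π/2 + 72/5 + 0 + 0 = 72/5 + 27*π/2.
  (u')² squared terms: (-9)²·∫sin(3x)² dx = 81·π/2 = 81*π/2;  (-6)²·∫cos(2x)² dx = 36·π/2 = 18*π;  (15)²·∫cos(5x)² dx = 225·π/2 = 225*π/2.
  (u')² cross terms: 2·(-9)·(-6)·∫sin(3x)·cos(2x) dx = 108·(6/5) = 648/5;  2·(-9)·(15)·∫sin(3x)·cos(5x) dx = -270·(0) = 0;  2·(-6)·(15)·∫cos(2x)·cos(5x) dx = -180·(0) = 0.
  So ∫_0^π (u')² dx = 81*π/2 + 18*π + 225*π/2 + 648/5 + 0 + 0 = 648/5 + 171*π.
||u||_{H^1}^2 = (72/5 + 27*π/2) + (648/5 + 171*π) = 144 + 369*π/2.


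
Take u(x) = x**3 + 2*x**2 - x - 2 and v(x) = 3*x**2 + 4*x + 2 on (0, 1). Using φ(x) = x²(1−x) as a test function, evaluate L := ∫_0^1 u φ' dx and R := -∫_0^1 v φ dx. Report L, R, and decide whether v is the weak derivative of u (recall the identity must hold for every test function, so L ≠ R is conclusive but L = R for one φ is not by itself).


LHS = -13/60, RHS = -7/15. No, v is not the weak derivative of u.

u(x) = x**3 + 2*x**2 - x - 2, classical derivative u'(x) = 3*x**2 + 4*x - 1.
φ(x) = x²(1−x), so φ'(x) = x*(2 - 3*x).
Note φ(0) = φ(1) = 0, so the boundary term u·φ vanishes.
LHS = ∫_0^1 u(x) φ'(x) dx = ∫_0^1 (-3*x^5 - 4*x^4 + 7*x^3 + 4*x^2 - 4*x) dx. Term by term:
  ∫_0^1 -3*x^5 dx = -1/2;  ∫_0^1 -4*x^4 dx = -4/5;  ∫_0^1 7*x^3 dx = 7/4;
  ∫_0^1 4*x^2 dx = 4/3;  ∫_0^1 -4*x dx = -2.
Sum: -1/2 − 4/5 + 7/4 + 4/3 − 2 = -13/60.
So LHS = -13/60.
∫_0^1 v(x) φ(x) dx = ∫_0^1 (-3*x^5 - x^4 + 2*x^3 + 2*x^2) dx. Term by term:
  ∫_0^1 -3*x^5 dx = -1/2;  ∫_0^1 -x^4 dx = -1/5;  ∫_0^1 2*x^3 dx = 1/2;
  ∫_0^1 2*x^2 dx = 2/3.
Sum: -1/2 − 1/5 + 1/2 + 2/3 = 7/15.
So RHS = -∫_0^1 v(x) φ(x) dx = -7/15.
LHS − RHS = 1/4 ≠ 0, so the identity fails.
(For a valid weak derivative the identity must hold for EVERY test function, in particular this one. The failure shows v is NOT the weak derivative of u.)
Correct weak derivative would be u'(x) = 3*x**2 + 4*x - 1.


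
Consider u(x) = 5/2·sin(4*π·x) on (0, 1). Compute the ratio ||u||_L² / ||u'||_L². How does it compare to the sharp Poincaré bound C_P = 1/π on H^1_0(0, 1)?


||u||_L² / ||u'||_L² = 1/(4*π) < C_P = 1/π.

u(x) = 5/2·sin(4*π·x), so u'(x) = 10*π*cos(4*π*x).
Writing u(x) = A·sin(kπx/L) with A = 5/2 and k = 4, use ∫_0^L sin²(kπx/L) dx = L/2 and ∫_0^L cos²(kπx/L) dx = L/2.
u² = 25/4·sin²(4*π·x) and (u')² = 100*π^2·cos²(4*π·x), and each of sin², cos² integrates to L/2 = 1/2 over (0, 1).
∫_0^1 u² dx = 25/8, so ||u||_L² = 5*sqrt(2)/4.
∫_0^1 (u')² dx = 50*π^2, so ||u'||_L² = 5*sqrt(2)*π.
Ratio ||u||_L² / ||u'||_L² = 1/(4*π).
Sharp Poincaré constant on H^1_0(0, 1) is C_P = L/π = 1/π, achieved by sin(π·x).
This is the k = 4 harmonic; the ratio L/(kπ) is strictly less than C_P = L/π, consistent with the sharp inequality ||u||_L² ≤ C_P ||u'||_L².


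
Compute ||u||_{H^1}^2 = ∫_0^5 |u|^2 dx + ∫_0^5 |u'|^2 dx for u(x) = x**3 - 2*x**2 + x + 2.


||u||_{H^1}^2 = 146350/21

The H^1 norm (squared) on an interval (0, L) is
  ||u||_{H^1}^2 = ∫_0^L u(x)^2 dx + ∫_0^L u'(x)^2 dx.
Compute u'(x) = 3*x**2 - 4*x + 1.
Then u(x)^2 = x**6 - 4*x**5 + 6*x**4 - 7*x**2 + 4*x + 4 and u'(x)^2 = 9*x**4 - 24*x**3 + 22*x**2 - 8*x + 1.
Integrate each monomial from 0 to 5 using ∫_0^5 c·x^n dx = c·5^(n+1)/(n+1):
  ∫_0^5 u(x)^2 dx = ∫_0^5 (x^6 - 4*x^5 + 6*x^4 - 7*x^2 + 4*x + 4) dx. Term by term:
    ∫_0^5 x^6 dx = 78125/7;  ∫_0^5 -4*x^5 dx = -31250/3;  ∫_0^5 6*x^4 dx = 3750;
    ∫_0^5 -7*x^2 dx = -875/3;  ∫_0^5 4*x dx = 50;  ∫_0^5 4 dx = 20.
  Sum: 78125/7 − 31250/3 + 3750 − 875/3 + 50 + 20 = 89720/21.
  ∫_0^5 u'(x)^2 dx = ∫_0^5 (9*x^4 - 24*x^3 + 22*x^2 - 8*x + 1) dx. Term by term:
    ∫_0^5 9*x^4 dx = 5625;  ∫_0^5 -24*x^3 dx = -3750;  ∫_0^5 22*x^2 dx = 2750/3;
    ∫_0^5 -8*x dx = -100;  ∫_0^5 1 dx = 5.
  Sum: 5625 − 3750 + 2750/3 − 100 + 5 = 8090/3.
Adding: ||u||_{H^1}^2 = 89720/21 + 8090/3 = 146350/21.


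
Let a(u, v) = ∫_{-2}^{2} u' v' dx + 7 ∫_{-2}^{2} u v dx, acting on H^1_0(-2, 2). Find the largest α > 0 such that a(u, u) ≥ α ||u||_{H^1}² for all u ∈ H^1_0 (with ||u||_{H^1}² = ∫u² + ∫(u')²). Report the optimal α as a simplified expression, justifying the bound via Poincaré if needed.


α = 1

Coercivity of a(·,·) on H^1_0(-2, 2) means a(u, u) ≥ α ||u||_{H^1}² for every u ∈ H^1_0.
The interval has length L = 4, and Poincaré/coercivity depend only on L. Here a(u, u) = ∫(u')² + (7)·∫u².
Here c = 7 ≥ 1, so a(u,u) = ∫(u')² + c∫u² ≥ ∫(u')² + ∫u² = ||u||_{H^1}², i.e. α = 1 works. No larger α is possible: a(u,u) ≥ α||u||_{H^1}² means (1−α)∫(u')² ≥ (α−c)∫u², and for the modes u_n = sin(nπ(x−x₀)/L) (x₀ the left endpoint) one has ∫u_n²/∫(u_n')² = (L/(nπ))² → 0, so a(u_n,u_n)/||u_n||_{H^1}² → 1. Hence the optimal constant is α = 1.
Therefore α = 1.


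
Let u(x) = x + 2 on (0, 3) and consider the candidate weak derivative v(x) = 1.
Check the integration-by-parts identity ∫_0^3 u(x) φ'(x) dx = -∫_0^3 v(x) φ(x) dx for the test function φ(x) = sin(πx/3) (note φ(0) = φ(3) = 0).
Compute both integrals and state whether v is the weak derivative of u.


LHS = -6/π, RHS = -6/π. Yes, v = u' weakly.

u(x) = x + 2, classical derivative u'(x) = 1.
φ(x) = sin(πx/3), so φ'(x) = π*cos(π*x/3)/3.
Note φ(0) = φ(3) = 0, so the boundary term u·φ vanishes.
LHS = ∫_0^3 u(x) φ'(x) dx = ∫_0^3 (π*x*cos(π*x/3)/3 + 2*π*cos(π*x/3)/3) dx. Term by term:
  ∫_0^3 2*π*cos(π*x/3)/3 dx = 0;  ∫_0^3 π*x*cos(π*x/3)/3 dx = -6/π.
Sum: 0 − 6/π = -6/π.
So LHS = -6/π.
∫_0^3 v(x) φ(x) dx = ∫_0^3 (sin(π*x/3)) dx. Term by term:
  ∫_0^3 sin(π*x/3) dx = 6/π.
So RHS = -∫_0^3 v(x) φ(x) dx = -6/π.
LHS = RHS, so the identity holds for this test φ.
Moreover u is smooth here and v(x) = u'(x) = 1 pointwise, so the identity holds for every test function. Hence v is the weak derivative of u.


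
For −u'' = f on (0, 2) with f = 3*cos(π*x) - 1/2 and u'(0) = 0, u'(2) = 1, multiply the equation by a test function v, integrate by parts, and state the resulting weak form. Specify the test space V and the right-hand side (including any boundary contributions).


V = H^1(0, 2) (v unrestricted at boundary; u is determined up to an additive constant); weak form: ∫_0^2 u'v' dx = ∫_0^2 (3*cos(π*x) - 1/2) v dx + v(2) for all v ∈ V.

Multiply both sides by a test function v and integrate from 0 to 2:
  ∫_0^2 −u''(x) v(x) dx = ∫_0^2 f(x) v(x) dx.
Integrate the LHS by parts once:
  ∫_0^2 −u'' v dx = −[u'(x) v(x)]_0^2 + ∫_0^2 u'(x) v'(x) dx.
Thus ∫_0^2 u'(x) v'(x) dx = ∫_0^2 f(x) v(x) dx + [u'(x) v(x)]_0^2.
Choose V so that boundary terms are either known or forced to vanish.
u has inhomogeneous Neumann u'(0) = 0, u'(2) = 1. [u' v]_0^2 = (1)·v(2) − (0)·v(0) = v(2). Take V = H^1(0, 2); boundary term becomes part of RHS.
Weak formulation: find u (satisfying any essential BC) such that ∫_0^2 u'(x) v'(x) dx = ∫_0^2 f v dx + v(2) for all v ∈ V (Neumann data are natural BCs: they enter the RHS as boundary terms).
Substituting f(x) = 3*cos(π*x) - 1/2, the right-hand side is ∫_0^2 (3*cos(π*x) - 1/2) v dx + v(2).
Compatibility check (pure Neumann): taking v ≡ 1 ∈ V gives 0 = ∫_0^2 f dx + (1) − (0), i.e. ∫_0^2 f dx must equal u'(0) − u'(2) = -1. Indeed ∫_0^2 (3*cos(π*x) - 1/2) dx = -1, so the data are compatible. The solution is then unique only up to an additive constant (fix it e.g. by requiring ∫_0^2 u dx = 0).


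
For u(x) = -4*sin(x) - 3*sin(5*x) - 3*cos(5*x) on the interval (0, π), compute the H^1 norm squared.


||u||_{H^1(0,π)}^2 = 250*π

u'(x) = 15*sin(5*x) - 4*cos(x) - 15*cos(5*x).
Expand u² and (u')² and integrate term by term on (0, π), using: for integers n ≥ 1, ∫_0^π sin²(nx) dx = ∫_0^π cos²(nx) dx = π/2; for n ≠ n', ∫_0^π sin(nx)sin(n'x) dx = ∫_0^π cos(nx)cos(n'x) dx = 0; and by product-to-sum, ∫_0^π sin(nx)cos(n'x) dx = ½∫_0^π [sin((n+n')x) + sin((n−n')x)] dx, which is 0 when n+n' is even and 2n/(n²−n'²) when n+n' is odd (it need not vanish on (0, π)).
  u² squared terms: (-4)²·∫sin(x)² dx = 16·π/2 = 8*π;  (-3)²·∫cos(5x)² dx = 9·π/2 = 9*π/2;  (-3)²·∫sin(5x)² dx = 9·π/2 = 9*π/2.
  u² cross terms: 2·(-4)·(-3)·∫sin(x)·cos(5x) dx = 24·(0) = 0;  2·(-4)·(-3)·∫sin(x)·sin(5x) dx = 24·(0) = 0;  2·(-3)·(-3)·∫cos(5x)·sin(5x) dx = 18·(0) = 0.
  So ∫_0^π u² dx = 8*π + 9*π/2 + 9*π/2 + 0 + 0 + 0 = 17*π.
  (u')² squared terms: (-15)²·∫cos(5x)² dx = 225·π/2 = 225*π/2;  (-4)²·∫cos(x)² dx = 16·π/2 = 8*π;  (15)²·∫sin(5x)² dx = 225·π/2 = 225*π/2.
  (u')² cross terms: 2·(-15)·(-4)·∫cos(5x)·cos(x) dx = 120·(0) = 0;  2·(-15)·(15)·∫cos(5x)·sin(5x) dx = -450·(0) = 0;  2·(-4)·(15)·∫cos(x)·sin(5x) dx = -120·(0) = 0.
  So ∫_0^π (u')² dx = 225*π/2 + 8*π + 225*π/2 + 0 + 0 + 0 = 233*π.
||u||_{H^1}^2 = (17*π) + (233*π) = 250*π.


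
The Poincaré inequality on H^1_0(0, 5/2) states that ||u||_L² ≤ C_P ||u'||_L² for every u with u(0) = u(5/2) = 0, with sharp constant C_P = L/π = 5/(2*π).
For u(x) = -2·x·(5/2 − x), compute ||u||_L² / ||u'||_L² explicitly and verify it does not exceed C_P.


||u||_L² / ||u'||_L² = sqrt(10)/4 < C_P = 5/(2*π).

u(x) = -2·x·(5/2 − x), so u'(x) = 4*x - 5.
u(x) = -2·x·(5/2 − x) vanishes at x = 0 and x = 5/2, so u ∈ H^1_0(0, 5/2). Differentiate via the product rule and integrate the resulting polynomials term by term.
  ∫_0^5/2 u² dx = ∫_0^5/2 (4*x^4 - 20*x^3 + 25*x^2) dx. Term by term:
    ∫_0^5/2 4*x^4 dx = 625/8;  ∫_0^5/2 -20*x^3 dx = -3125/16;  ∫_0^5/2 25*x^2 dx = 3125/24.
  Sum: 625/8 − 3125/16 + 3125/24 = 625/48.
  ∫_0^5/2 (u')² dx = ∫_0^5/2 (16*x^2 - 40*x + 25) dx. Term by term:
    ∫_0^5/2 16*x^2 dx = 250/3;  ∫_0^5/2 -40*x dx = -125;  ∫_0^5/2 25 dx = 125/2.
  Sum: 250/3 − 125 + 125/2 = 125/6.
∫_0^5/2 u² dx = 625/48, so ||u||_L² = 25*sqrt(3)/12.
∫_0^5/2 (u')² dx = 125/6, so ||u'||_L² = 5*sqrt(30)/6.
Ratio ||u||_L² / ||u'||_L² = sqrt(10)/4.
Sharp Poincaré constant on H^1_0(0, 5/2) is C_P = L/π = 5/(2*π), achieved by sin(2*π/5·x).
A polynomial bump cannot attain the sharp Poincaré constant (only the first sine eigenfunction does), so the ratio is strictly less than C_P, consistent with ||u||_L² ≤ C_P ||u'||_L².


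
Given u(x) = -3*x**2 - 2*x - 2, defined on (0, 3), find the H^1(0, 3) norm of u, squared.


||u||_{H^1}^2 = 6582/5

The H^1 norm (squared) on an interval (0, L) is
  ||u||_{H^1}^2 = ∫_0^L u(x)^2 dx + ∫_0^L u'(x)^2 dx.
Compute u'(x) = -6*x - 2.
Then u(x)^2 = 9*x**4 + 12*x**3 + 16*x**2 + 8*x + 4 and u'(x)^2 = 36*x**2 + 24*x + 4.
Integrate each monomial from 0 to 3 using ∫_0^3 c·x^n dx = c·3^(n+1)/(n+1):
  ∫_0^3 u(x)^2 dx = ∫_0^3 (9*x^4 + 12*x^3 + 16*x^2 + 8*x + 4) dx. Term by term:
    ∫_0^3 9*x^4 dx = 2187/5;  ∫_0^3 12*x^3 dx = 243;  ∫_0^3 16*x^2 dx = 144;
    ∫_0^3 8*x dx = 36;  ∫_0^3 4 dx = 12.
  Sum: 2187/5 + 243 + 144 + 36 + 12 = 4362/5.
  ∫_0^3 u'(x)^2 dx = ∫_0^3 (36*x^2 + 24*x + 4) dx. Term by term:
    ∫_0^3 36*x^2 dx = 324;  ∫_0^3 24*x dx = 108;  ∫_0^3 4 dx = 12.
  Sum: 324 + 108 + 12 = 444.
Adding: ||u||_{H^1}^2 = 4362/5 + 444 = 6582/5.


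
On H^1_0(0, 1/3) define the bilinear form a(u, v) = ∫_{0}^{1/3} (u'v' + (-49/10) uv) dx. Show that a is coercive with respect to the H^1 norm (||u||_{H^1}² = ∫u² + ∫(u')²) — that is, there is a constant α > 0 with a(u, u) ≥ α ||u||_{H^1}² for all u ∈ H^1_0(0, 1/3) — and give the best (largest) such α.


α = (-49 + 90*π^2)/(10*(1 + 9*π^2))

Coercivity of a(·,·) on H^1_0(0, 1/3) means a(u, u) ≥ α ||u||_{H^1}² for every u ∈ H^1_0.
The interval has length L = 1/3, and Poincaré/coercivity depend only on L. Here a(u, u) = ∫(u')² + (-49/10)·∫u².
Here c = -49/10 < 0 with |c| < (π/L)² = 9*π^2, so coercivity still holds. The condition a(u,u) ≥ α||u||_{H^1}² reads (1−α)∫(u')² ≥ (α−c)∫u². Any admissible α is ≤ 1 (rapidly oscillating u have ∫u²/∫(u')² → 0), and α = 1 would force 0 ≥ (1−c)∫u², impossible since c < 1; so 1−α > 0. By the sharp Poincaré inequality on H^1_0 of an interval of length L, ∫(u')² ≥ (π/L)²∫u² with equality for the first sine mode sin(π(x−x₀)/L) (x₀ the left endpoint), so the inequality holds for all u iff (1−α)(π/L)² ≥ α − c, i.e. α ≤ ((π/L)² + c)/((π/L)² + 1) = (1 + c(L/π)²)/(1 + (L/π)²). (Direct route, valid since c ≤ 0: Poincaré gives c∫u² ≥ c(L/π)²∫(u')², so a(u,u) ≥ (1 + c(L/π)²)∫(u')², while ||u||_{H^1}² ≤ (1 + (L/π)²)∫(u')²; dividing yields the same α.) With (π/L)² = 9*π^2 and c = -49/10, the largest admissible constant is α = ((π/L)² + c)/((π/L)² + 1).
Simplifying, α = (-49 + 90*π^2)/(10*(1 + 9*π^2)).


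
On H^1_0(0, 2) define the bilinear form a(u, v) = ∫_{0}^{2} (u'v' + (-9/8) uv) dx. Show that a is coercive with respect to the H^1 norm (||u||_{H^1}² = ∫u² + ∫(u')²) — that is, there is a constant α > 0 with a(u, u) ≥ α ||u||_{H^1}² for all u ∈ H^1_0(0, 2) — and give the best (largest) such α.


α = (-9/2 + π^2)/(4 + π^2)

Coercivity of a(·,·) on H^1_0(0, 2) means a(u, u) ≥ α ||u||_{H^1}² for every u ∈ H^1_0.
The interval has length L = 2, and Poincaré/coercivity depend only on L. Here a(u, u) = ∫(u')² + (-9/8)·∫u².
Here c = -9/8 < 0 with |c| < (π/L)² = π^2/4, so coercivity still holds. The condition a(u,u) ≥ α||u||_{H^1}² reads (1−α)∫(u')² ≥ (α−c)∫u². Any admissible α is ≤ 1 (rapidly oscillating u have ∫u²/∫(u')² → 0), and α = 1 would force 0 ≥ (1−c)∫u², impossible since c < 1; so 1−α > 0. By the sharp Poincaré inequality on H^1_0 of an interval of length L, ∫(u')² ≥ (π/L)²∫u² with equality for the first sine mode sin(π(x−x₀)/L) (x₀ the left endpoint), so the inequality holds for all u iff (1−α)(π/L)² ≥ α − c, i.e. α ≤ ((π/L)² + c)/((π/L)² + 1) = (1 + c(L/π)²)/(1 + (L/π)²). (Direct route, valid since c ≤ 0: Poincaré gives c∫u² ≥ c(L/π)²∫(u')², so a(u,u) ≥ (1 + c(L/π)²)∫(u')², while ||u||_{H^1}² ≤ (1 + (L/π)²)∫(u')²; dividing yields the same α.) With (π/L)² = π^2/4 and c = -9/8, the largest admissible constant is α = ((π/L)² + c)/((π/L)² + 1).
Simplifying, α = (-9/2 + π^2)/(4 + π^2).


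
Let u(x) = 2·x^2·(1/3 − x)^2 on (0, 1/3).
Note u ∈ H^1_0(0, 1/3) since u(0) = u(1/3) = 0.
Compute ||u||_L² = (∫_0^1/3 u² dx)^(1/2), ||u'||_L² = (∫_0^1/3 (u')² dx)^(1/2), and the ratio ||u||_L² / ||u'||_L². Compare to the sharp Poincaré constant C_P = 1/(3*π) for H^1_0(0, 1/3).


||u||_L² / ||u'||_L² = sqrt(3)/18 < C_P = 1/(3*π).

u(x) = 2·x^2·(1/3 − x)^2, so u'(x) = 4*x*(3*x - 1)*(6*x - 1)/9.
u(x) = 2·x^2·(1/3 − x)^2 vanishes at x = 0 and x = 1/3, so u ∈ H^1_0(0, 1/3). Differentiate via the product rule and integrate the resulting polynomials term by term.
  ∫_0^1/3 u² dx = ∫_0^1/3 (4*x^8 - 16*x^7/3 + 8*x^6/3 - 16*x^5/27 + 4*x^4/81) dx. Term by term:
    ∫_0^1/3 4*x^8 dx = 4/177147;  ∫_0^1/3 -16*x^7/3 dx = -2/19683;  ∫_0^1/3 8*x^6/3 dx = 8/45927;
    ∫_0^1/3 -16*x^5/27 dx = -8/59049;  ∫_0^1/3 4*x^4/81 dx = 4/98415.
  Sum: 4/177147 − 2/19683 + 8/45927 − 8/59049 + 4/98415 = 2/6200145.
  ∫_0^1/3 (u')² dx = ∫_0^1/3 (64*x^6 - 64*x^5 + 208*x^4/9 - 32*x^3/9 + 16*x^2/81) dx. Term by term:
    ∫_0^1/3 64*x^6 dx = 64/15309;  ∫_0^1/3 -64*x^5 dx = -32/2187;  ∫_0^1/3 208*x^4/9 dx = 208/10935;
    ∫_0^1/3 -32*x^3/9 dx = -8/729;  ∫_0^1/3 16*x^2/81 dx = 16/6561.
  Sum: 64/15309 − 32/2187 + 208/10935 − 8/729 + 16/6561 = 8/229635.
∫_0^1/3 u² dx = 2/6200145, so ||u||_L² = sqrt(210)/25515.
∫_0^1/3 (u')² dx = 8/229635, so ||u'||_L² = 2*sqrt(70)/2835.
Ratio ||u||_L² / ||u'||_L² = sqrt(3)/18.
Sharp Poincaré constant on H^1_0(0, 1/3) is C_P = L/π = 1/(3*π), achieved by sin(3*π·x).
A polynomial bump cannot attain the sharp Poincaré constant (only the first sine eigenfunction does), so the ratio is strictly less than C_P, consistent with ||u||_L² ≤ C_P ||u'||_L².


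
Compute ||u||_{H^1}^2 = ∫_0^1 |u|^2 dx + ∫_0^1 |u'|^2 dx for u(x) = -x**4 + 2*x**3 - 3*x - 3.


||u||_{H^1}^2 = 2831/126

The H^1 norm (squared) on an interval (0, L) is
  ||u||_{H^1}^2 = ∫_0^L u(x)^2 dx + ∫_0^L u'(x)^2 dx.
Compute u'(x) = -4*x**3 + 6*x**2 - 3.
Then u(x)^2 = x**8 - 4*x**7 + 4*x**6 + 6*x**5 - 6*x**4 - 12*x**3 + 9*x**2 + 18*x + 9 and u'(x)^2 = 16*x**6 - 48*x**5 + 36*x**4 + 24*x**3 - 36*x**2 + 9.
Integrate each monomial from 0 to 1 using ∫_0^1 c·x^n dx = c·1^(n+1)/(n+1):
  ∫_0^1 u(x)^2 dx = ∫_0^1 (x^8 - 4*x^7 + 4*x^6 + 6*x^5 - 6*x^4 - 12*x^3 + 9*x^2 + 18*x + 9) dx. Term by term:
    ∫_0^1 x^8 dx = 1/9;  ∫_0^1 -4*x^7 dx = -1/2;  ∫_0^1 4*x^6 dx = 4/7;
    ∫_0^1 6*x^5 dx = 1;  ∫_0^1 -6*x^4 dx = -6/5;  ∫_0^1 -12*x^3 dx = -3;
    ∫_0^1 9*x^2 dx = 3;  ∫_0^1 18*x dx = 9;  ∫_0^1 9 dx = 9.
  Sum: 1/9 − 1/2 + 4/7 + 1 − 6/5 − 3 + 3 + 9 + 9 = 11329/630.
  ∫_0^1 u'(x)^2 dx = ∫_0^1 (16*x^6 - 48*x^5 + 36*x^4 + 24*x^3 - 36*x^2 + 9) dx. Term by term:
    ∫_0^1 16*x^6 dx = 16/7;  ∫_0^1 -48*x^5 dx = -8;  ∫_0^1 36*x^4 dx = 36/5;
    ∫_0^1 24*x^3 dx = 6;  ∫_0^1 -36*x^2 dx = -12;  ∫_0^1 9 dx = 9.
  Sum: 16/7 − 8 + 36/5 + 6 − 12 + 9 = 157/35.
Adding: ||u||_{H^1}^2 = 11329/630 + 157/35 = 2831/126.


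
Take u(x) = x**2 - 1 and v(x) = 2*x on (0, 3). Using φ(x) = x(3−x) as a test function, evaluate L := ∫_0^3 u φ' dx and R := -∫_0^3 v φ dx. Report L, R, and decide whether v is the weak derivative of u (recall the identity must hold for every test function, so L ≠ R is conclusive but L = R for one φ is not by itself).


LHS = -27/2, RHS = -27/2. Yes, v = u' weakly.

u(x) = x**2 - 1, classical derivative u'(x) = 2*x.
φ(x) = x(3−x), so φ'(x) = 3 - 2*x.
Note φ(0) = φ(3) = 0, so the boundary term u·φ vanishes.
LHS = ∫_0^3 u(x) φ'(x) dx = ∫_0^3 (-2*x^3 + 3*x^2 + 2*x - 3) dx. Term by term:
  ∫_0^3 -2*x^3 dx = -81/2;  ∫_0^3 3*x^2 dx = 27;  ∫_0^3 2*x dx = 9;
  ∫_0^3 -3 dx = -9.
Sum: -81/2 + 27 + 9 − 9 = -27/2.
So LHS = -27/2.
∫_0^3 v(x) φ(x) dx = ∫_0^3 (-2*x^3 + 6*x^2) dx. Term by term:
  ∫_0^3 -2*x^3 dx = -81/2;  ∫_0^3 6*x^2 dx = 54.
Sum: -81/2 + 54 = 27/2.
So RHS = -∫_0^3 v(x) φ(x) dx = -27/2.
LHS = RHS, so the identity holds for this test φ.
Moreover u is smooth here and v(x) = u'(x) = 2*x pointwise, so the identity holds for every test function. Hence v is the weak derivative of u.


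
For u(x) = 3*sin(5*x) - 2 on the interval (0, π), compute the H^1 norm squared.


||u||_{H^1(0,π)}^2 = -24/5 + 121*π

u'(x) = 15*cos(5*x).
Expand u² and (u')² and integrate term by term on (0, π), using: for integers n ≥ 1, ∫_0^π sin²(nx) dx = ∫_0^π cos²(nx) dx = π/2; for n ≠ n', ∫_0^π sin(nx)sin(n'x) dx = ∫_0^π cos(nx)cos(n'x) dx = 0; and by product-to-sum, ∫_0^π sin(nx)cos(n'x) dx = ½∫_0^π [sin((n+n')x) + sin((n−n')x)] dx, which is 0 when n+n' is even and 2n/(n²−n'²) when n+n' is odd (it need not vanish on (0, π)). For the constant mode: ∫_0^π 1 dx = π, ∫_0^π cos(nx) dx = 0, ∫_0^π sin(nx) dx = (1−(−1)^n)/n.
  u² squared terms: (-2)²·∫1 dx = 4·π = 4*π;  (3)²·∫sin(5x)² dx = 9·π/2 = 9*π/2.
  u² cross terms: 2·(-2)·(3)·∫1·sin(5x) dx = -12·(2/5) = -24/5.
  So ∫_0^π u² dx = 4*π + 9*π/2 − 24/5 = -24/5 + 17*π/2.
  (u')² squared terms: (15)²·∫cos(5x)² dx = 225·π/2 = 225*π/2.
  So ∫_0^π (u')² dx = 225*π/2.
||u||_{H^1}^2 = (-24/5 + 17*π/2) + (225*π/2) = -24/5 + 121*π.


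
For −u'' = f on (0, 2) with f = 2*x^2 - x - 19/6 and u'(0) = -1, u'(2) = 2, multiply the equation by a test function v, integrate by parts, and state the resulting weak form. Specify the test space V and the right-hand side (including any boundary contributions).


V = H^1(0, 2) (v unrestricted at boundary; u is determined up to an additive constant); weak form: ∫_0^2 u'v' dx = ∫_0^2 (2*x^2 - x - 19/6) v dx + 2·v(2) + v(0) for all v ∈ V.

Multiply both sides by a test function v and integrate from 0 to 2:
  ∫_0^2 −u''(x) v(x) dx = ∫_0^2 f(x) v(x) dx.
Integrate the LHS by parts once:
  ∫_0^2 −u'' v dx = −[u'(x) v(x)]_0^2 + ∫_0^2 u'(x) v'(x) dx.
Thus ∫_0^2 u'(x) v'(x) dx = ∫_0^2 f(x) v(x) dx + [u'(x) v(x)]_0^2.
Choose V so that boundary terms are either known or forced to vanish.
u has inhomogeneous Neumann u'(0) = -1, u'(2) = 2. [u' v]_0^2 = (2)·v(2) − (-1)·v(0) = 2·v(2) + v(0). Take V = H^1(0, 2); boundary term becomes part of RHS.
Weak formulation: find u (satisfying any essential BC) such that ∫_0^2 u'(x) v'(x) dx = ∫_0^2 f v dx + 2·v(2) + v(0) for all v ∈ V (Neumann data are natural BCs: they enter the RHS as boundary terms).
Substituting f(x) = 2*x^2 - x - 19/6, the right-hand side is ∫_0^2 (2*x^2 - x - 19/6) v dx + 2·v(2) + v(0).
Compatibility check (pure Neumann): taking v ≡ 1 ∈ V gives 0 = ∫_0^2 f dx + (2) − (-1), i.e. ∫_0^2 f dx must equal u'(0) − u'(2) = -3. Indeed ∫_0^2 (2*x^2 - x - 19/6) dx = -3, so the data are compatible. The solution is then unique only up to an additive constant (fix it e.g. by requiring ∫_0^2 u dx = 0).


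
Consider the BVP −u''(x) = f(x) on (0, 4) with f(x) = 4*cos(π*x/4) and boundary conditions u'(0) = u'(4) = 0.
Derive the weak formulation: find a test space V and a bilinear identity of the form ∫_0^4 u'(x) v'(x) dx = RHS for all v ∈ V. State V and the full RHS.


V = H^1(0, 4) (no boundary constraint on v; u is determined up to an additive constant); weak form: ∫_0^4 u'v' dx = ∫_0^4 (4*cos(π*x/4)) v dx for all v ∈ V.

Multiply both sides by a test function v and integrate from 0 to 4:
  ∫_0^4 −u''(x) v(x) dx = ∫_0^4 f(x) v(x) dx.
Integrate the LHS by parts once:
  ∫_0^4 −u'' v dx = −[u'(x) v(x)]_0^4 + ∫_0^4 u'(x) v'(x) dx.
Thus ∫_0^4 u'(x) v'(x) dx = ∫_0^4 f(x) v(x) dx + [u'(x) v(x)]_0^4.
Choose V so that boundary terms are either known or forced to vanish.
u has homogeneous Neumann: u'(0) = u'(4) = 0. So [u' v]_0^4 = 0·v(4) − 0·v(0) = 0 for any v; take V = H^1(0, 4).
Weak formulation: find u (satisfying any essential BC) such that ∫_0^4 u'(x) v'(x) dx = ∫_0^4 f v dx for all v ∈ V (homogeneous Neumann, so boundary terms vanish).
Substituting f(x) = 4*cos(π*x/4), the right-hand side is ∫_0^4 (4*cos(π*x/4)) v dx.
Compatibility check (pure Neumann): taking v ≡ 1 ∈ V gives 0 = ∫_0^4 f dx + (0) − (0), i.e. ∫_0^4 f dx must equal u'(0) − u'(4) = 0. Indeed ∫_0^4 (4*cos(π*x/4)) dx = 0, so the data are compatible. The solution is then unique only up to an additive constant (fix it e.g. by requiring ∫_0^4 u dx = 0).


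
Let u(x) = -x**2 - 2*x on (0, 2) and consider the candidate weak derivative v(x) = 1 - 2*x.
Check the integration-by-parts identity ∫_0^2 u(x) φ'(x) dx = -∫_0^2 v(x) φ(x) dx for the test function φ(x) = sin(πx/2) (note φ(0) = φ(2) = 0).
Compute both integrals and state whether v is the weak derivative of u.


LHS = 16/π, RHS = 4/π. No, v is not the weak derivative of u.

u(x) = -x**2 - 2*x, classical derivative u'(x) = -2*x - 2.
φ(x) = sin(πx/2), so φ'(x) = π*cos(π*x/2)/2.
Note φ(0) = φ(2) = 0, so the boundary term u·φ vanishes.
LHS = ∫_0^2 u(x) φ'(x) dx = ∫_0^2 (-π*x^2*cos(π*x/2)/2 - π*x*cos(π*x/2)) dx. Term by term:
  ∫_0^2 -π*x*cos(π*x/2) dx = 8/π;  ∫_0^2 -π*x^2*cos(π*x/2)/2 dx = 8/π.
Sum: 8/π + 8/π = 16/π.
So LHS = 16/π.
∫_0^2 v(x) φ(x) dx = ∫_0^2 (-2*x*sin(π*x/2) + sin(π*x/2)) dx. Term by term:
  ∫_0^2 -2*x*sin(π*x/2) dx = -8/π;  ∫_0^2 sin(π*x/2) dx = 4/π.
Sum: -8/π + 4/π = -4/π.
So RHS = -∫_0^2 v(x) φ(x) dx = 4/π.
LHS − RHS = 12/π ≠ 0, so the identity fails.
(For a valid weak derivative the identity must hold for EVERY test function, in particular this one. The failure shows v is NOT the weak derivative of u.)
Correct weak derivative would be u'(x) = -2*x - 2.


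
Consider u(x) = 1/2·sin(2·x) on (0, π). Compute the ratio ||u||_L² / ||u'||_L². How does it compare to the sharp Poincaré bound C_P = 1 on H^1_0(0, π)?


||u||_L² / ||u'||_L² = 1/2 < C_P = 1.

u(x) = 1/2·sin(2·x), so u'(x) = cos(2*x).
Writing u(x) = A·sin(kπx/L) with A = 1/2 and k = 2, use ∫_0^L sin²(kπx/L) dx = L/2 and ∫_0^L cos²(kπx/L) dx = L/2.
u² = 1/4·sin²(2·x) and (u')² = 1·cos²(2·x), and each of sin², cos² integrates to L/2 = π/2 over (0, π).
∫_0^π u² dx = π/8, so ||u||_L² = sqrt(2)*sqrt(π)/4.
∫_0^π (u')² dx = π/2, so ||u'||_L² = sqrt(2)*sqrt(π)/2.
Ratio ||u||_L² / ||u'||_L² = 1/2.
Sharp Poincaré constant on H^1_0(0, π) is C_P = L/π = 1, achieved by sin(x).
This is the k = 2 harmonic; the ratio L/(kπ) is strictly less than C_P = L/π, consistent with the sharp inequality ||u||_L² ≤ C_P ||u'||_L².


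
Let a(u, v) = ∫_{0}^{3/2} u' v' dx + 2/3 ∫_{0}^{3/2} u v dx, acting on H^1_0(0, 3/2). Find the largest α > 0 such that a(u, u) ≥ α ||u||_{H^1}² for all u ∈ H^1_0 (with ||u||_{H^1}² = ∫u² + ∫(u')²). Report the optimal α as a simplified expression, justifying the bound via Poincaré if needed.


α = 2*(3 + 2*π^2)/(9 + 4*π^2)

Coercivity of a(·,·) on H^1_0(0, 3/2) means a(u, u) ≥ α ||u||_{H^1}² for every u ∈ H^1_0.
The interval has length L = 3/2, and Poincaré/coercivity depend only on L. Here a(u, u) = ∫(u')² + (2/3)·∫u².
Here 0 < c = 2/3 < 1. The condition a(u,u) ≥ α||u||_{H^1}² reads (1−α)∫(u')² ≥ (α−c)∫u². Any admissible α is ≤ 1 (rapidly oscillating u have ∫u²/∫(u')² → 0), and α = 1 would force 0 ≥ (1−c)∫u², impossible since c < 1; so 1−α > 0. By the sharp Poincaré inequality on H^1_0 of an interval of length L, ∫(u')² ≥ (π/L)²∫u² with equality for the first sine mode sin(π(x−x₀)/L) (x₀ the left endpoint), so the inequality holds for all u iff (1−α)(π/L)² ≥ α − c, i.e. α ≤ ((π/L)² + c)/((π/L)² + 1) = (1 + c(L/π)²)/(1 + (L/π)²). With (π/L)² = 4*π^2/9 and c = 2/3, the largest admissible constant is α = ((π/L)² + c)/((π/L)² + 1).
Simplifying, α = 2*(3 + 2*π^2)/(9 + 4*π^2).


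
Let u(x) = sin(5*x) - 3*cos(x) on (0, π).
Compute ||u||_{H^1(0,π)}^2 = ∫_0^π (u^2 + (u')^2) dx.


||u||_{H^1(0,π)}^2 = 22*π

u'(x) = 3*sin(x) + 5*cos(5*x).
Expand u² and (u')² and integrate term by term on (0, π), using: for integers n ≥ 1, ∫_0^π sin²(nx) dx = ∫_0^π cos²(nx) dx = π/2; for n ≠ n', ∫_0^π sin(nx)sin(n'x) dx = ∫_0^π cos(nx)cos(n'x) dx = 0; and by product-to-sum, ∫_0^π sin(nx)cos(n'x) dx = ½∫_0^π [sin((n+n')x) + sin((n−n')x)] dx, which is 0 when n+n' is even and 2n/(n²−n'²) when n+n' is odd (it need not vanish on (0, π)).
  u² squared terms: (-3)²·∫cos(x)² dx = 9·π/2 = 9*π/2;  (1)²·∫sin(5x)² dx = 1·π/2 = π/2.
  u² cross terms: 2·(-3)·(1)·∫cos(x)·sin(5x) dx = -6·(0) = 0.
  So ∫_0^π u² dx = 9*π/2 + π/2 + 0 = 5*π.
  (u')² squared terms: (3)²·∫sin(x)² dx = 9·π/2 = 9*π/2;  (5)²·∫cos(5x)² dx = 25·π/2 = 25*π/2.
  (u')² cross terms: 2·(3)·(5)·∫sin(x)·cos(5x) dx = 30·(0) = 0.
  So ∫_0^π (u')² dx = 9*π/2 + 25*π/2 + 0 = 17*π.
||u||_{H^1}^2 = (5*π) + (17*π) = 22*π.
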